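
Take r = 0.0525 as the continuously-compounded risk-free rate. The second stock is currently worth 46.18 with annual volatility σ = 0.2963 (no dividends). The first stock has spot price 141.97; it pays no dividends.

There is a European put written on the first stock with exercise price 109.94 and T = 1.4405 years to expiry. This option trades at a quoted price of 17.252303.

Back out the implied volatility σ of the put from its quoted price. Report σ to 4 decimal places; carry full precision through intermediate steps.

At σ = 0.5918 the Black–Scholes value reproduces the quote:
σ√T = 0.5918·√1.4405 = 0.710283
d₁ = (ln(S/K) + (r+σ²/2)T) / (σ√T) = (ln(141.97/109.94) + (0.0525+0.5918²/2)·1.4405) / 0.710283 = (0.255681 + 0.327877) / 0.710283 = 0.821585
d₂ = d₁ − σ√T = 0.821585 − 0.710283 = 0.111302
e^{−rT} = 0.927163
N(−d₁) = 0.205656,  N(−d₂) = 0.455688
V = K·e^{−rT}·N(−d₂) − S·N(−d₁) = 46.449346 − 29.197043 = 17.252303 (equal to the quote); since ∂V/∂σ > 0 for all σ, the implied volatility is unique

sigma = 0.5918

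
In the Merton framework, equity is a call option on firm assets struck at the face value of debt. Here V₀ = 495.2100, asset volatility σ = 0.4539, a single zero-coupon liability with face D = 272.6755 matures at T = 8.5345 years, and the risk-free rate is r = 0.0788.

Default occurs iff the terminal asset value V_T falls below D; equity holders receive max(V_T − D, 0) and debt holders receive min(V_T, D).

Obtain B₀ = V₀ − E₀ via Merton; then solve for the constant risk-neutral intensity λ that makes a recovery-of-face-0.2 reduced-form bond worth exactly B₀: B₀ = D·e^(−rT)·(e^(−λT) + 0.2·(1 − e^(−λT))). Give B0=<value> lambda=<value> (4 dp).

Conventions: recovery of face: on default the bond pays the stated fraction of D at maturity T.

B0=111.7369 lambda=0.0332

Equity is a call on the firm's assets struck at D = 272.6755:
d₁ = [ln(V₀/D) + (r + σ²/2)T] / (σ√T)
   = [ln(495.2100/272.6755) + (0.0788 + 0.5·0.4539²)·8.5345] / (0.4539·√8.5345)
   = [0.596699 + 1.551680] / 1.326017 = 1.620174
d₂ = d₁ − σ√T = 1.620174 − 1.326017 = 0.294157
N(d₁) = 0.947403,  N(d₂) = 0.615681,  e^(−rT) = 0.510421
E₀ = V₀·N(d₁) − D·e^(−rT)·N(d₂)
   = 495.2100·0.947403 − 272.6755·0.510421·0.615681 = 383.473112
B₀ = V₀ − E₀ = 495.2100 − 383.473112 = 111.736888
e^(−λT) = (B₀·e^(rT)/D − 0.2)/(1 − 0.2) = (111.7369·1.959165/272.6755 − 0.2)/0.8 = 0.75353293
λ = −ln(0.75353293)/8.5345 = 0.033157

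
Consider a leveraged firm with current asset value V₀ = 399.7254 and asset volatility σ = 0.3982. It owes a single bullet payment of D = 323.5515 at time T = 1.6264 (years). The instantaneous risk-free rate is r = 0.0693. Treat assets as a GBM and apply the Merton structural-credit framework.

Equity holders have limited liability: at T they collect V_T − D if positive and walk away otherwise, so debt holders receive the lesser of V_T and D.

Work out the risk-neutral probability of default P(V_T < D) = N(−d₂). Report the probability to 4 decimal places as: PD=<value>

Work the structural quantities from V₀ = 399.7254 against face 323.5515:
d₁ = [ln(V₀/D) + (r + σ²/2)T] / (σ√T)
   = [ln(399.7254/323.5515) + (0.0693 + 0.5·0.3982²)·1.6264] / (0.3982·√1.6264)
   = [0.211420 + 0.241653] / 0.507826 = 0.892181
d₂ = d₁ − σ√T = 0.892181 − 0.507826 = 0.384355
risk-neutral PD = N(−d₂) = N(-0.384355) = 0.350358

PD=0.3504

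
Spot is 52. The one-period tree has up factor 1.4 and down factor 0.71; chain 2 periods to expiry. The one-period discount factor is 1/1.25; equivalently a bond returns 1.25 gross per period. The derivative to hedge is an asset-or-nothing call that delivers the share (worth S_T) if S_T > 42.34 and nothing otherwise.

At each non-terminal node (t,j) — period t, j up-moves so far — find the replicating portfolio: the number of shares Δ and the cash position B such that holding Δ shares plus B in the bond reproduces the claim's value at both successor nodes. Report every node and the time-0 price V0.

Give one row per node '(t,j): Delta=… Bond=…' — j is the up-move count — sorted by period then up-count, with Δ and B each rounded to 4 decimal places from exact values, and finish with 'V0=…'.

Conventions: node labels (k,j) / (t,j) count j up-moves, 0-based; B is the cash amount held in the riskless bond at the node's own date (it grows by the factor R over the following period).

(0,0): Delta=1.1271 Bond=-7.3998
(1,0): Delta=2.0290 Bond=-42.5490
(1,1): Delta=1.0000 Bond=0.0000
V0=51.2072

Arbitrage-free pricing uses the up-move probability p* = (R−d)/(u−d) = 0.7826, discounting each step at R = 1.25.
At maturity the claim pays: V(2,0)=0.0000, V(2,1)=51.6880, V(2,2)=101.9200
Node (1,0) S=36.9200: V=(p*·51.6880+(1−p*)·0.0000)/1.25=32.3612; Δ=(51.6880−0.0000)/(51.6880−26.2132)=2.0290; B=V−Δ·S=-42.5490
Node (1,1) S=72.8000: V=(p*·101.9200+(1−p*)·51.6880)/1.25=72.8000; Δ=(101.9200−51.6880)/(101.9200−51.6880)=1.0000; B=V−Δ·S=0.0000
Node (0,0) S=52.0000: V=(p*·72.8000+(1−p*)·32.3612)/1.25=51.2072; Δ=(72.8000−32.3612)/(72.8000−36.9200)=1.1271; B=V−Δ·S=-7.3998
Sanity check at the root: Δ(0,0)·S0 + B(0,0) reproduces V0 = 51.2072.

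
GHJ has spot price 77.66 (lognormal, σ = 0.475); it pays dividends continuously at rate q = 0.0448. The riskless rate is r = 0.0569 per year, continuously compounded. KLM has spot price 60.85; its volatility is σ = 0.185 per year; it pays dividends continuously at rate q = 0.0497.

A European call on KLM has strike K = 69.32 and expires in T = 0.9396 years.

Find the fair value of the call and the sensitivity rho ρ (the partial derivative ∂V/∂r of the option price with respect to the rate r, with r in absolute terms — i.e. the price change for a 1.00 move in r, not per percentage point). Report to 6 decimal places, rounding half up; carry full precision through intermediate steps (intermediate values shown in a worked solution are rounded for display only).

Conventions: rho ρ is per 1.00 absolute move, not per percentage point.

σ√T = 0.185·√0.9396 = 0.179326
d₁ = (ln(S/K) + (r−q+σ²/2)T) / (σ√T) = (ln(60.85/69.32) + (0.0569−0.0497+0.185²/2)·0.9396) / 0.179326 = (-0.130322 + 0.022844) / 0.179326 = -0.599342
d₂ = d₁ − σ√T = -0.599342 − 0.179326 = -0.778668
e^{−rT} = 0.947941
e^{−qT} = 0.954375
N(d₁) = 0.274472,  N(d₂) = 0.218088
Call price V = S·e^{−qT}·N(d₁) − K·e^{−rT}·N(d₂) = 15.939639 − 14.330811 = 1.608828
ρ = K·T·e^{−rT}·N(d₂) = 13.465230

price = 1.608828
ρ = 13.465230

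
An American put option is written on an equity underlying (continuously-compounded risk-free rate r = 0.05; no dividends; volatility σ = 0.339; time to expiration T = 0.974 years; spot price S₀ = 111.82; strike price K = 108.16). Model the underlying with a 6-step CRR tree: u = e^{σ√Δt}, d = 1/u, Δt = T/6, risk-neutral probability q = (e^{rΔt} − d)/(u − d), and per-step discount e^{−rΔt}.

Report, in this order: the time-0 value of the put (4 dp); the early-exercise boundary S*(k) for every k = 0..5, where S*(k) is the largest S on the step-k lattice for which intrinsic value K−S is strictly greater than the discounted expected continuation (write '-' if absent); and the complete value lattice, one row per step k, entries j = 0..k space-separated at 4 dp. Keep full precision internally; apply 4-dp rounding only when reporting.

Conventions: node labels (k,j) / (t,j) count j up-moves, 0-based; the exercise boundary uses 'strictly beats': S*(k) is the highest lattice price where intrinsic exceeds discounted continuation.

price = 10.6044
boundary = - - - 74.2275 85.0909 74.2275
tree:
10.6044
16.2640 5.0197
24.0451 8.6137 1.4450
33.9325 14.3794 2.8884 0.0000
43.4090 23.0691 5.7736 0.0000 0.0000
51.6756 33.9325 11.5409 0.0000 0.0000 0.0000
58.8868 43.4090 23.0691 0.0000 0.0000 0.0000 0.0000

Δt=0.16233  u=1.14635  d=0.87233  q=0.49565  discount=0.99192
step 6 (expiry): payoffs max(K−S,0) = 58.8868 43.4090 23.0691 0.0000 0.0000 0.0000 0.0000
step 5: (k=5,j=0): S=56.4844, K−S=51.6756, hold=50.8012 ⇒ V=51.6756 exercise | (k=5,j=1): S=74.2275, K−S=33.9325, hold=33.0581 ⇒ V=33.9325 exercise | (k=5,j=2): S=97.5442, K−S=10.6158, hold=11.5409 ⇒ V=11.5409 continue | (k=5,j=3): S=128.1851, K−S=0.0000, hold=0.0000 ⇒ V=0.0000 continue | (k=5,j=4): S=168.4512, K−S=0.0000, hold=0.0000 ⇒ V=0.0000 continue | (k=5,j=5): S=221.3657, K−S=0.0000, hold=0.0000 ⇒ V=0.0000 continue  boundary S*=74.2275
step 4: (k=4,j=0): S=64.7510, K−S=43.4090, hold=42.5346 ⇒ V=43.4090 exercise | (k=4,j=1): S=85.0909, K−S=23.0691, hold=22.6496 ⇒ V=23.0691 exercise | (k=4,j=2): S=111.8200, K−S=0.0000, hold=5.7736 ⇒ V=5.7736 continue | (k=4,j=3): S=146.9454, K−S=0.0000, hold=0.0000 ⇒ V=0.0000 continue | (k=4,j=4): S=193.1044, K−S=0.0000, hold=0.0000 ⇒ V=0.0000 continue  boundary S*=85.0909
step 3: (k=3,j=0): S=74.2275, K−S=33.9325, hold=33.0581 ⇒ V=33.9325 exercise | (k=3,j=1): S=97.5442, K−S=10.6158, hold=14.3794 ⇒ V=14.3794 continue | (k=3,j=2): S=128.1851, K−S=0.0000, hold=2.8884 ⇒ V=2.8884 continue | (k=3,j=3): S=168.4512, K−S=0.0000, hold=0.0000 ⇒ V=0.0000 continue  boundary S*=74.2275
step 2: (k=2,j=0): S=85.0909, K−S=23.0691, hold=24.0451 ⇒ V=24.0451 continue | (k=2,j=1): S=111.8200, K−S=0.0000, hold=8.6137 ⇒ V=8.6137 continue | (k=2,j=2): S=146.9454, K−S=0.0000, hold=1.4450 ⇒ V=1.4450 continue  boundary S*=-
step 1: (k=1,j=0): S=97.5442, K−S=10.6158, hold=16.2640 ⇒ V=16.2640 continue | (k=1,j=1): S=128.1851, K−S=0.0000, hold=5.0197 ⇒ V=5.0197 continue  boundary S*=-
step 0: (k=0,j=0): S=111.8200, K−S=0.0000, hold=10.6044 ⇒ V=10.6044 continue  boundary S*=-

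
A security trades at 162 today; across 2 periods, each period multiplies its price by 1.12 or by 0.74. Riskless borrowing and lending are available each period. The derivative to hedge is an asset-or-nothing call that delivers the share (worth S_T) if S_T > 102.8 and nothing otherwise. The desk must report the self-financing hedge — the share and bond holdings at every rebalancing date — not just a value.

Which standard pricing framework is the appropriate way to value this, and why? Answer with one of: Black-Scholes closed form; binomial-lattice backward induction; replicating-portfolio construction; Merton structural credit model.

Key observation: what is demanded is not a single number but the (Δ, B) position at each node of the 1.12/0.74 tree starting at 162; constructing those positions is the replicating-portfolio method.

framework: replicating-portfolio construction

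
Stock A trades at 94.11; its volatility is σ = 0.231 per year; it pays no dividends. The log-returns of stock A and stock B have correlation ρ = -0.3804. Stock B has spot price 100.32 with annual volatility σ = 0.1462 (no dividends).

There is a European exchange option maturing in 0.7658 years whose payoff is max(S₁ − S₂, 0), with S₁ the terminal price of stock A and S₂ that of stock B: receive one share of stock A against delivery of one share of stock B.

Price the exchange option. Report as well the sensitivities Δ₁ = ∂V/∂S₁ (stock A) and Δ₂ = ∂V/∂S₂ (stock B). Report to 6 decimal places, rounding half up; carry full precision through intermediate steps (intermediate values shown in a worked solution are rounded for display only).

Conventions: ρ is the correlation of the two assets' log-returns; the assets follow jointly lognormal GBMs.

σ_eff = √(σ₁² + σ₂² − 2ρσ₁σ₂) = √(0.231² + 0.1462² − 2·-0.3804·0.231·0.1462) = 0.316906
d₁ = (ln(S₁/S₂) + (q₂ − q₁ + σ_eff²/2)T) / (σ_eff√T) = (ln(94.11/100.32) + (0.0 − 0.0 + 0.050215)·0.7658) / 0.277324 = -0.091757
d₂ = d₁ − σ_eff√T = -0.091757 − 0.277324 = -0.369081
N(d₁) = 0.463446,  N(d₂) = 0.356034
V = S₁·e^{−q₁T}·N(d₁) − S₂·e^{−q₂T}·N(d₂) = 43.614871 − 35.717296 = 7.897575
Key observation: r never enters — measured in units of stock B, the claim is a call on S₁/S₂ struck at 1, so only the dividend yields and σ_eff matter.
Δ₁ = e^{−q₁T}·N(d₁) = 0.463446;  Δ₂ = −e^{−q₂T}·N(d₂) = -0.356034

exchange price = 7.897575
Δ1 = 0.463446
Δ2 = -0.356034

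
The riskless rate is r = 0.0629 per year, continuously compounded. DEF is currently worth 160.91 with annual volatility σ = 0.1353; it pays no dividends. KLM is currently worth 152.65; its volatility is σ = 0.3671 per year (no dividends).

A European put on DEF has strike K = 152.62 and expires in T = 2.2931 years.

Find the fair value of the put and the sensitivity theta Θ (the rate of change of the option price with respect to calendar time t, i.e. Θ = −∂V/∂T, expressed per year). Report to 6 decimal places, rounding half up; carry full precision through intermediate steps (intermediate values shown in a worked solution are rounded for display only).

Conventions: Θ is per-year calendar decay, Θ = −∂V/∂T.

σ√T = 0.1353·√2.2931 = 0.204885
d₁ = (ln(S/K) + (r+σ²/2)T) / (σ√T) = (ln(160.91/152.62) + (0.0629+0.1353²/2)·2.2931) / 0.204885 = (0.052894 + 0.165225) / 0.204885 = 1.064594
d₂ = d₁ − σ√T = 1.064594 − 0.204885 = 0.859709
e^{−rT} = 0.865683
N(−d₁) = 0.143530,  N(−d₂) = 0.194975
Put price V = K·e^{−rT}·N(−d₂) − S·N(−d₁) = 25.760172 − 23.095394 = 2.664777
φ(d₁) = (1/√(2π))·e^{−d₁²/2} = 0.226362
Θ = −S·φ(d₁)·σ/(2√T) + r·K·e^{−rT}·N(−d₂) = −1.627209 + 1.620315 = -0.006894

price = 2.664777
Θ = -0.006894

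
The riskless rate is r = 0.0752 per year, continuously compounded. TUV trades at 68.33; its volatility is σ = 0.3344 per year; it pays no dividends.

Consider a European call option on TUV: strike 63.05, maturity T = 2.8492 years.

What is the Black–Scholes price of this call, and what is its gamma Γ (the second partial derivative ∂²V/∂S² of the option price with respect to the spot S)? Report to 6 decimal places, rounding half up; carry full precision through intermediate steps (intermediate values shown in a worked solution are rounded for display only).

σ√T = 0.3344·√2.8492 = 0.564453
d₁ = (ln(S/K) + (r+σ²/2)T) / (σ√T) = (ln(68.33/63.05) + (0.0752+0.3344²/2)·2.8492) / 0.564453 = (0.080421 + 0.373563) / 0.564453 = 0.804291
d₂ = d₁ − σ√T = 0.804291 − 0.564453 = 0.239838
e^{−rT} = 0.807139
N(d₁) = 0.789385,  N(d₂) = 0.594772
Call price V = S·N(d₁) − K·e^{−rT}·N(d₂) = 53.938707 − 30.268000 = 23.670707
φ(d₁) = (1/√(2π))·e^{−d₁²/2} = 0.288696
Γ = φ(d₁) / (S·σ·√T) = 0.007485

price = 23.670707
Γ = 0.007485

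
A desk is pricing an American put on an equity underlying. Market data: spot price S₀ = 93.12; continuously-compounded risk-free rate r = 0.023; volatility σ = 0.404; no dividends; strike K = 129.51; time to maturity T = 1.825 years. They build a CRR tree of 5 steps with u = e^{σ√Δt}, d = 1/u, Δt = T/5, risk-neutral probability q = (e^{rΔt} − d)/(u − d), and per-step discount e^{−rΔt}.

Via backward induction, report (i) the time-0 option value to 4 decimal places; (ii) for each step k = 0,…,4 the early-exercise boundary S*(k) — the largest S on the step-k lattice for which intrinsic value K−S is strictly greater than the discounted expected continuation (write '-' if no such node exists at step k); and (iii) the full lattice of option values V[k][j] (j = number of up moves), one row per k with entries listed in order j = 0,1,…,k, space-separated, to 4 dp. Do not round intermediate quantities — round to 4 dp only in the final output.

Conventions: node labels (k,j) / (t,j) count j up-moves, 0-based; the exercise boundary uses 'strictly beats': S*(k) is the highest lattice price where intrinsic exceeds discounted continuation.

params: Δt=0.36500 u=1.27644 d=0.78343 q=0.45638 e^(-rΔt)=0.99164
t_5 payoffs: 102.0288 84.7347 56.5573 10.6476 0.0000 0.0000
t_4: node(4,0) S=35.0782 payoff=94.4318 vs cont=93.3491 → 94.4318 [stop]  node(4,1) S=57.1531 payoff=72.3569 vs cont=71.2742 → 72.3569 [stop]  node(4,2) S=93.1200 payoff=36.3900 vs cont=35.3073 → 36.3900 [stop]  node(4,3) S=151.7211 payoff=0.0000 vs cont=5.7398 → 5.7398 [wait]  node(4,4) S=247.2003 payoff=0.0000 vs cont=0.0000 → 0.0000 [wait]  ⇒ S*(4)=93.1200
t_3: node(3,0) S=44.7753 payoff=84.7347 vs cont=83.6520 → 84.7347 [stop]  node(3,1) S=72.9527 payoff=56.5573 vs cont=55.4746 → 56.5573 [stop]  node(3,2) S=118.8624 payoff=10.6476 vs cont=22.2146 → 22.2146 [wait]  node(3,3) S=193.6634 payoff=0.0000 vs cont=3.0942 → 3.0942 [wait]  ⇒ S*(3)=72.9527
t_2: node(2,0) S=57.1531 payoff=72.3569 vs cont=71.2742 → 72.3569 [stop]  node(2,1) S=93.1200 payoff=36.3900 vs cont=40.5421 → 40.5421 [wait]  node(2,2) S=151.7211 payoff=0.0000 vs cont=13.3756 → 13.3756 [wait]  ⇒ S*(2)=57.1531
t_1: node(1,0) S=72.9527 payoff=56.5573 vs cont=57.3537 → 57.3537 [wait]  node(1,1) S=118.8624 payoff=10.6476 vs cont=27.9086 → 27.9086 [wait]  ⇒ S*(1)=-
t_0: node(0,0) S=93.1200 payoff=36.3900 vs cont=43.5484 → 43.5484 [wait]  ⇒ S*(0)=-

price = 43.5484
boundary = - - 57.1531 72.9527 93.1200
tree:
43.5484
57.3537 27.9086
72.3569 40.5421 13.3756
84.7347 56.5573 22.2146 3.0942
94.4318 72.3569 36.3900 5.7398 0.0000
102.0288 84.7347 56.5573 10.6476 0.0000 0.0000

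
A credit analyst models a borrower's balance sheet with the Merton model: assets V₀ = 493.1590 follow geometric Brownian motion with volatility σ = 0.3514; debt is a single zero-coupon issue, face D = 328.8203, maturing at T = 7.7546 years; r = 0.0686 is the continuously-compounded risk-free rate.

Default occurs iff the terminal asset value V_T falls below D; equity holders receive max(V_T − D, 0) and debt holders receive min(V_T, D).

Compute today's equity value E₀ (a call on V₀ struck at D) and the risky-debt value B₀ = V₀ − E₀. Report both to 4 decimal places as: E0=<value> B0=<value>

Work the structural quantities from V₀ = 493.1590 against face 328.8203:
d₁ = [ln(V₀/D) + (r + σ²/2)T] / (σ√T)
   = [ln(493.1590/328.8203) + (0.0686 + 0.5·0.3514²)·7.7546] / (0.3514·√7.7546)
   = [0.405320 + 1.010742] / 0.978546 = 1.447108
d₂ = d₁ − σ√T = 1.447108 − 0.978546 = 0.468561
N(d₁) = 0.926067,  N(d₂) = 0.680308,  e^(−rT) = 0.587449
E₀ = V₀·N(d₁) − D·e^(−rT)·N(d₂)
   = 493.1590·0.926067 − 328.8203·0.587449·0.680308 = 325.286181
B₀ = V₀ − E₀ = 493.1590 − 325.286181 = 167.872819

E0=325.2862 B0=167.8728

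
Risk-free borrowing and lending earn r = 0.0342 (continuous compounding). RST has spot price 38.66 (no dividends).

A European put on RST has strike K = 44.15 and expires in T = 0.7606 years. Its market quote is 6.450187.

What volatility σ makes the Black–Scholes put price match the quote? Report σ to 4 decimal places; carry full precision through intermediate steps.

sigma = 0.2747

At σ = 0.2747 the Black–Scholes value reproduces the quote:
σ√T = 0.2747·√0.7606 = 0.239572
d₁ = (ln(S/K) + (r+σ²/2)T) / (σ√T) = (ln(38.66/44.15) + (0.0342+0.2747²/2)·0.7606) / 0.239572 = (-0.132787 + 0.054710) / 0.239572 = -0.325903
d₂ = d₁ − σ√T = -0.325903 − 0.239572 = -0.565476
e^{−rT} = 0.974323
N(−d₁) = 0.627751,  N(−d₂) = 0.714125
V = K·e^{−rT}·N(−d₂) − S·N(−d₁) = 30.719051 − 24.268864 = 6.450187 (the quoted price), and the Black–Scholes price is strictly increasing in σ, so σ is unique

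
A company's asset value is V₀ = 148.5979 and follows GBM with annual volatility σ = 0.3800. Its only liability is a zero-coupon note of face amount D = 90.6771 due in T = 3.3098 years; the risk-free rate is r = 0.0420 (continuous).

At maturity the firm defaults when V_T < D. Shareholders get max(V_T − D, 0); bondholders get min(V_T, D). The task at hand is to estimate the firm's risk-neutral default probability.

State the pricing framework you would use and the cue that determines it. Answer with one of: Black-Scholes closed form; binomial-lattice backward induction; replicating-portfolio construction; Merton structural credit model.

framework: Merton structural credit model

Key observation: the asked-for credit quantity lives on the firm's capital structure — asset value, asset volatility, debt face 90.6771 — which is the structural model's domain.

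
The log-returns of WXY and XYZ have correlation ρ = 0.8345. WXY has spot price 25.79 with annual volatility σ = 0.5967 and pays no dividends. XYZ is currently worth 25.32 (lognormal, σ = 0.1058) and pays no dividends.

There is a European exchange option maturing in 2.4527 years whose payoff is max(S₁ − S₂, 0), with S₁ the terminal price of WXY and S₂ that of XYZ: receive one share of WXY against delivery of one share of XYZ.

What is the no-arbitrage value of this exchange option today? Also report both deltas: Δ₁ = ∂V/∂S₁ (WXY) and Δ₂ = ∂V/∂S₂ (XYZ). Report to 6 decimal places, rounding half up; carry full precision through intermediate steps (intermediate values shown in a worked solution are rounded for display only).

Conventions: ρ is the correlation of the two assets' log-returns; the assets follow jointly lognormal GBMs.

σ_eff = √(σ₁² + σ₂² − 2ρσ₁σ₂) = √(0.5967² + 0.1058² − 2·0.8345·0.5967·0.1058) = 0.511741
d₁ = (ln(S₁/S₂) + (q₂ − q₁ + σ_eff²/2)T) / (σ_eff√T) = (ln(25.79/25.32) + (0.0 − 0.0 + 0.130940)·2.4527) / 0.801443 = 0.423670
d₂ = d₁ − σ_eff√T = 0.423670 − 0.801443 = -0.377773
N(d₁) = 0.664097,  N(d₂) = 0.352800
V = S₁·e^{−q₁T}·N(d₁) − S₂·e^{−q₂T}·N(d₂) = 17.127059 − 8.932890 = 8.194169
Key observation: no risk-free rate is needed — with the second asset as numeraire the exchange option is a call on the ratio S₁/S₂, and r cancels out of the value.
Δ₁ = e^{−q₁T}·N(d₁) = 0.664097;  Δ₂ = −e^{−q₂T}·N(d₂) = -0.352800

exchange price = 8.194169
Δ1 = 0.664097
Δ2 = -0.352800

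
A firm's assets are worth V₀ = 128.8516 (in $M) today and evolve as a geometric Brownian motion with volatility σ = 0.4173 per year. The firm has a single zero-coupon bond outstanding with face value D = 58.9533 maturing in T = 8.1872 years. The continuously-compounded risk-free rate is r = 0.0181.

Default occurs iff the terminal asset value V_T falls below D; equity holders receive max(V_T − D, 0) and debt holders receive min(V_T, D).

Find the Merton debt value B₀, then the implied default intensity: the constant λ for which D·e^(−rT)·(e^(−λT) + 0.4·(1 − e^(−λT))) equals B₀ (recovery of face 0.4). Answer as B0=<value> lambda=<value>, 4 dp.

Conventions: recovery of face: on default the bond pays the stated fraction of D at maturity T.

B0=39.9632 lambda=0.0538

Work the structural quantities from V₀ = 128.8516 against face 58.9533:
d₁ = [ln(V₀/D) + (r + σ²/2)T] / (σ√T)
   = [ln(128.8516/58.9533) + (0.0181 + 0.5·0.4173²)·8.1872] / (0.4173·√8.1872)
   = [0.781916 + 0.861045] / 1.194032 = 1.375977
d₂ = d₁ − σ√T = 1.375977 − 1.194032 = 0.181944
N(d₁) = 0.915586,  N(d₂) = 0.572187,  e^(−rT) = 0.862269
E₀ = V₀·N(d₁) − D·e^(−rT)·N(d₂)
   = 128.8516·0.915586 − 58.9533·0.862269·0.572187 = 88.888359
B₀ = V₀ − E₀ = 128.8516 − 88.888359 = 39.963241
e^(−λT) = (B₀·e^(rT)/D − 0.4)/(1 − 0.4) = (39.9632·1.159731/58.9533 − 0.4)/0.6 = 0.64359566
λ = −ln(0.64359566)/8.1872 = 0.053826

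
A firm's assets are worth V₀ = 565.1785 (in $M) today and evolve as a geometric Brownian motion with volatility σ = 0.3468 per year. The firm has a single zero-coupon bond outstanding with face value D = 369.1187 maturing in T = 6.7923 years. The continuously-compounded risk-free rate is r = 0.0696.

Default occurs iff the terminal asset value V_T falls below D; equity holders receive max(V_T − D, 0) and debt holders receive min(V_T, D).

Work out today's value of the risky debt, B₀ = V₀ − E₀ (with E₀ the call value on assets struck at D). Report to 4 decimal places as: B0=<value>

With assets at 565.1785 and a single debt payment of 369.1187 at 6.7923 years:
d₁ = [ln(V₀/D) + (r + σ²/2)T] / (σ√T)
   = [ln(565.1785/369.1187) + (0.0696 + 0.5·0.3468²)·6.7923] / (0.3468·√6.7923)
   = [0.426023 + 0.881200] / 0.903832 = 1.446313
d₂ = d₁ − σ√T = 1.446313 − 0.903832 = 0.542481
N(d₁) = 0.925955,  N(d₂) = 0.706256,  e^(−rT) = 0.623290
E₀ = V₀·N(d₁) − D·e^(−rT)·N(d₂)
   = 565.1785·0.925955 − 369.1187·0.623290·0.706256 = 360.843106
B₀ = V₀ − E₀ = 565.1785 − 360.843106 = 204.335394

B0=204.3354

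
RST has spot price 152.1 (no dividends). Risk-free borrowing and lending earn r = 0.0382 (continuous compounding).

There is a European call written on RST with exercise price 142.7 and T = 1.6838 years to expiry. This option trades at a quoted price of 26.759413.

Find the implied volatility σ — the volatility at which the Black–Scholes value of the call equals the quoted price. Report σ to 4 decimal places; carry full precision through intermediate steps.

sigma = 0.2169

At σ = 0.2169 the Black–Scholes value reproduces the quote:
σ√T = 0.2169·√1.6838 = 0.281452
d₁ = (ln(S/K) + (r+σ²/2)T) / (σ√T) = (ln(152.1/142.7) + (0.0382+0.2169²/2)·1.6838) / 0.281452 = (0.063794 + 0.103929) / 0.281452 = 0.595918
d₂ = d₁ − σ√T = 0.595918 − 0.281452 = 0.314466
e^{−rT} = 0.937704
N(d₁) = 0.724385,  N(d₂) = 0.623416
V = S·N(d₁) − K·e^{−rT}·N(d₂) = 110.178965 − 83.419552 = 26.759413 (equal to the quote); since ∂V/∂σ > 0 for all σ, the implied volatility is unique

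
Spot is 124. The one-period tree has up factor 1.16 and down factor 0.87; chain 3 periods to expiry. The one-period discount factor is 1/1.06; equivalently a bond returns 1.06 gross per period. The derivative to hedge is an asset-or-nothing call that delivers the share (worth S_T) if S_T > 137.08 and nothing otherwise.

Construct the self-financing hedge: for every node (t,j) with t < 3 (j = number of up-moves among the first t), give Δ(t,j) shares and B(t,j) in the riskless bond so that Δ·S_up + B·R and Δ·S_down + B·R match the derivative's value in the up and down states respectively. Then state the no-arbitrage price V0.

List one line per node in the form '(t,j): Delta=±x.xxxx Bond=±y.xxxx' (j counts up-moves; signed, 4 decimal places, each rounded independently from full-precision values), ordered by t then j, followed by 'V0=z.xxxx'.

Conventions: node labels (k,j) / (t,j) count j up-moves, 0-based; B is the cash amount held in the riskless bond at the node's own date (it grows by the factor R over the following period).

(0,0): Delta=2.1374 Bond=-165.2145
(1,0): Delta=2.8679 Bond=-253.9347
(1,1): Delta=1.8491 Bond=-133.6498
(2,0): Delta=0.0000 Bond=0.0000
(2,1): Delta=4.0000 Bond=-410.8396
(2,2): Delta=1.0000 Bond=0.0000
V0=99.8250

Since d<R<u, set p* = (R−d)/(u−d) = 0.6552; price each node as the discounted p*-expectation of its children.
Terminal payoffs: V(3,0)=0.0000, V(3,1)=0.0000, V(3,2)=145.1633, V(3,3)=193.5511
  t=2,j=0: stock 93.8556 → up 108.8725 (V=0.0000), down 81.6544 (V=0.0000). Price 0.0000; hedge Δ=0.0000, bond B=0.0000.
  t=2,j=1: stock 125.1408 → up 145.1633 (V=145.1633), down 108.8725 (V=0.0000). Price 89.7236; hedge Δ=4.0000, bond B=-410.8396.
  t=2,j=2: stock 166.8544 → up 193.5511 (V=193.5511), down 145.1633 (V=145.1633). Price 166.8544; hedge Δ=1.0000, bond B=0.0000.
  t=1,j=0: stock 107.8800 → up 125.1408 (V=89.7236), down 93.8556 (V=0.0000). Price 55.4570; hedge Δ=2.8679, bond B=-253.9347.
  t=1,j=1: stock 143.8400 → up 166.8544 (V=166.8544), down 125.1408 (V=89.7236). Price 132.3185; hedge Δ=1.8491, bond B=-133.6498.
  t=0,j=0: stock 124.0000 → up 143.8400 (V=132.3185), down 107.8800 (V=55.4570). Price 99.8250; hedge Δ=2.1374, bond B=-165.2145.
Verification: the root portfolio costs Δ(0,0)·S0 + B(0,0) = 99.8250, matching V0.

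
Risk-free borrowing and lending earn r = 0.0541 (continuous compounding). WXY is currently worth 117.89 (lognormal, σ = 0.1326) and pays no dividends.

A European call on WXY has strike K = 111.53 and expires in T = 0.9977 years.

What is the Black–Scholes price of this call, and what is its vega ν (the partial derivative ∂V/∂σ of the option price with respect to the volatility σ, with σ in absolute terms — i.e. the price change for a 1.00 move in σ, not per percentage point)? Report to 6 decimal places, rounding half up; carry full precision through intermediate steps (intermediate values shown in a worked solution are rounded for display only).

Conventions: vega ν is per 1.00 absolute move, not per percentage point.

σ√T = 0.1326·√0.9977 = 0.132447
d₁ = (ln(S/K) + (r+σ²/2)T) / (σ√T) = (ln(117.89/111.53) + (0.0541+0.1326²/2)·0.9977) / 0.132447 = (0.055458 + 0.062747) / 0.132447 = 0.892468
d₂ = d₁ − σ√T = 0.892468 − 0.132447 = 0.760021
e^{−rT} = 0.947455
N(d₁) = 0.813929,  N(d₂) = 0.776379
Call price V = S·N(d₁) − K·e^{−rT}·N(d₂) = 95.954086 − 82.039713 = 13.914373
φ(d₁) = (1/√(2π))·e^{−d₁²/2} = 0.267887
ν = S·φ(d₁)·√T = 31.544916

price = 13.914373
ν = 31.544916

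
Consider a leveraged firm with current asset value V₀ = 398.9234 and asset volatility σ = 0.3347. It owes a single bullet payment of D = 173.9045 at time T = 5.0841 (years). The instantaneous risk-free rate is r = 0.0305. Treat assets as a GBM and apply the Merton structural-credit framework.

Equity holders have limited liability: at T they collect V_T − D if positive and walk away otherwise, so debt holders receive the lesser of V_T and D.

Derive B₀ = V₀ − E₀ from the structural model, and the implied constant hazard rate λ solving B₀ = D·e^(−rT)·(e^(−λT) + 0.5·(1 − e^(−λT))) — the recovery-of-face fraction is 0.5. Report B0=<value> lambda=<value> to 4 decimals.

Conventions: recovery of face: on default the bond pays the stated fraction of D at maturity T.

B0=141.0469 lambda=0.0220

Work the structural quantities from V₀ = 398.9234 against face 173.9045:
d₁ = [ln(V₀/D) + (r + σ²/2)T] / (σ√T)
   = [ln(398.9234/173.9045) + (0.0305 + 0.5·0.3347²)·5.0841] / (0.3347·√5.0841)
   = [0.830263 + 0.439836] / 0.754680 = 1.682964
d₂ = d₁ − σ√T = 1.682964 − 0.754680 = 0.928284
N(d₁) = 0.953809,  N(d₂) = 0.823370,  e^(−rT) = 0.856359
E₀ = V₀·N(d₁) − D·e^(−rT)·N(d₂)
   = 398.9234·0.953809 − 173.9045·0.856359·0.823370 = 257.876547
B₀ = V₀ − E₀ = 398.9234 − 257.876547 = 141.046853
e^(−λT) = (B₀·e^(rT)/D − 0.5)/(1 − 0.5) = (141.0469·1.167734/173.9045 − 0.5)/0.5 = 0.89420342
λ = −ln(0.89420342)/5.0841 = 0.021994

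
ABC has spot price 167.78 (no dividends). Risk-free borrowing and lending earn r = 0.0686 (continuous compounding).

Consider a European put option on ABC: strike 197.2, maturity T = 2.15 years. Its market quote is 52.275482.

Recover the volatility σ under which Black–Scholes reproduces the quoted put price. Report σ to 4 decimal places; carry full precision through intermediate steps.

At σ = 0.5298 the Black–Scholes value reproduces the quote:
σ√T = 0.5298·√2.15 = 0.776839
d₁ = (ln(S/K) + (r+σ²/2)T) / (σ√T) = (ln(167.78/197.2) + (0.0686+0.5298²/2)·2.15) / 0.776839 = (-0.161565 + 0.449230) / 0.776839 = 0.370302
d₂ = d₁ − σ√T = 0.370302 − 0.776839 = -0.406538
e^{−rT} = 0.862871
N(−d₁) = 0.355579,  N(−d₂) = 0.657826
V = K·e^{−rT}·N(−d₂) − S·N(−d₁) = 111.934511 − 59.659029 = 52.275482 (the quoted price), and the Black–Scholes price is strictly increasing in σ, so σ is unique

sigma = 0.5298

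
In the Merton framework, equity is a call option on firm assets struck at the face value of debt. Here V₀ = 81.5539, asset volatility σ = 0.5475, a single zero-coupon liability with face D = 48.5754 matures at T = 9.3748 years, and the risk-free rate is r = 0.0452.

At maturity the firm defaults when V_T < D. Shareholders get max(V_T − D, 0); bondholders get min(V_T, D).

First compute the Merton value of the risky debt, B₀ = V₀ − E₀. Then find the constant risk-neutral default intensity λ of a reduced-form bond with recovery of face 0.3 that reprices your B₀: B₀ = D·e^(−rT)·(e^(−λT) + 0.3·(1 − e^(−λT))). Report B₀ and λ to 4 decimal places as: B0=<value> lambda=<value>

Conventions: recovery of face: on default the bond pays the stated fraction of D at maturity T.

B0=19.0231 lambda=0.0910

Equity is a call on the firm's assets struck at D = 48.5754:
d₁ = [ln(V₀/D) + (r + σ²/2)T] / (σ√T)
   = [ln(81.5539/48.5754) + (0.0452 + 0.5·0.5475²)·9.3748] / (0.5475·√9.3748)
   = [0.518147 + 1.828818] / 1.676352 = 1.400044
d₂ = d₁ − σ√T = 1.400044 − 1.676352 = -0.276308
N(d₁) = 0.919250,  N(d₂) = 0.391156,  e^(−rT) = 0.654593
E₀ = V₀·N(d₁) − D·e^(−rT)·N(d₂)
   = 81.5539·0.919250 − 48.5754·0.654593·0.391156 = 62.530779
B₀ = V₀ − E₀ = 81.5539 − 62.530779 = 19.023121
e^(−λT) = (B₀·e^(rT)/D − 0.3)/(1 − 0.3) = (19.0231·1.527666/48.5754 − 0.3)/0.7 = 0.42609221
λ = −ln(0.42609221)/9.3748 = 0.090999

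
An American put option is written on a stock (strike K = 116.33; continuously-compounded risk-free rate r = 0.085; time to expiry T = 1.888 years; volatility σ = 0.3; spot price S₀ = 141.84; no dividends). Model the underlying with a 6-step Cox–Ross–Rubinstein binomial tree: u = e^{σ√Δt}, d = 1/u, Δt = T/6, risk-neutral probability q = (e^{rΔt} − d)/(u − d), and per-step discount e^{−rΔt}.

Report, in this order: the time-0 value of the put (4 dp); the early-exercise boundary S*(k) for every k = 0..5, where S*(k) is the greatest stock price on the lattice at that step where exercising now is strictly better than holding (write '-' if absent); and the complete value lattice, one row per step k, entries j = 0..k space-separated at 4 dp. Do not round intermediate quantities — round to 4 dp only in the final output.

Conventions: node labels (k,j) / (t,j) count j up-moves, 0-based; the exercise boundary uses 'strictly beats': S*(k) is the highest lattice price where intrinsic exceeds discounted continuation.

Δt=0.31467, u=1.18327, d=0.84511, q=0.53819, disc=e^(-rΔt)=0.97361
k=6 terminal: V=max(K-S,0) → 64.6543 43.9769 15.0257 0.0000 0.0000 0.0000 0.0000
k=5: j=0 S=61.1465 intr=55.1835 cont=52.1133 V=55.1835[EX]; j=1 S=85.6135 intr=30.7165 cont=27.6463 V=30.7165[EX]; j=2 S=119.8708 intr=0.0000 cont=6.7559 V=6.7559[hold]; j=3 S=167.8356 intr=0.0000 cont=0.0000 V=0.0000[hold]; j=4 S=234.9931 intr=0.0000 cont=0.0000 V=0.0000[hold]; j=5 S=329.0228 intr=0.0000 cont=0.0000 V=0.0000[hold]  S*(5)=85.6135
k=4: j=0 S=72.3531 intr=43.9769 cont=40.9067 V=43.9769[EX]; j=1 S=101.3043 intr=15.0257 cont=17.3508 V=17.3508[hold]; j=2 S=141.8400 intr=0.0000 cont=3.0376 V=3.0376[hold]; j=3 S=198.5956 intr=0.0000 cont=0.0000 V=0.0000[hold]; j=4 S=278.0613 intr=0.0000 cont=0.0000 V=0.0000[hold]  S*(4)=72.3531
k=3: j=0 S=85.6135 intr=30.7165 cont=28.8646 V=30.7165[EX]; j=1 S=119.8708 intr=0.0000 cont=9.3930 V=9.3930[hold]; j=2 S=167.8356 intr=0.0000 cont=1.3658 V=1.3658[hold]; j=3 S=234.9931 intr=0.0000 cont=0.0000 V=0.0000[hold]  S*(3)=85.6135
k=2: j=0 S=101.3043 intr=15.0257 cont=18.7326 V=18.7326[hold]; j=1 S=141.8400 intr=0.0000 cont=4.9389 V=4.9389[hold]; j=2 S=198.5956 intr=0.0000 cont=0.6141 V=0.6141[hold]  S*(2)=-
k=1: j=0 S=119.8708 intr=0.0000 cont=11.0105 V=11.0105[hold]; j=1 S=167.8356 intr=0.0000 cont=2.5424 V=2.5424[hold]  S*(1)=-
k=0: j=0 S=141.8400 intr=0.0000 cont=6.2828 V=6.2828[hold]  S*(0)=-

price = 6.2828
boundary = - - - 85.6135 72.3531 85.6135
tree:
6.2828
11.0105 2.5424
18.7326 4.9389 0.6141
30.7165 9.3930 1.3658 0.0000
43.9769 17.3508 3.0376 0.0000 0.0000
55.1835 30.7165 6.7559 0.0000 0.0000 0.0000
64.6543 43.9769 15.0257 0.0000 0.0000 0.0000 0.0000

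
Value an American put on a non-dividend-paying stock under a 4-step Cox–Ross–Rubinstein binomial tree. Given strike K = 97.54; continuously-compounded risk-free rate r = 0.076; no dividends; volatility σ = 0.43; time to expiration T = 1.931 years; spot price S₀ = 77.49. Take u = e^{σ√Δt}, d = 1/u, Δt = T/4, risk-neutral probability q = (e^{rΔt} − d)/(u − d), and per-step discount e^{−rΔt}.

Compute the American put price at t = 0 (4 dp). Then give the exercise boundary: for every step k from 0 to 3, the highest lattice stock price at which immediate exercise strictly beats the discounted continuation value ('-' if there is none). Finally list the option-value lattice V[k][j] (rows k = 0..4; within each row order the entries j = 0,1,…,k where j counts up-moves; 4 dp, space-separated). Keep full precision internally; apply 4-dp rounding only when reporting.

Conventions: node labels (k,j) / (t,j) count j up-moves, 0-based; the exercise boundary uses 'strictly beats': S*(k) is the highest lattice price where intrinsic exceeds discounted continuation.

Δt=0.48275  u=1.34819  d=0.74173  q=0.48748  discount=0.96398
step 4 (expiry): payoffs max(K−S,0) = 74.0849 54.9074 20.0500 0.0000 0.0000
step 3: (k=3,j=0): S=31.6220, K−S=65.9180, hold=62.4042 ⇒ V=65.9180 exercise | (k=3,j=1): S=57.4769, K−S=40.0631, hold=36.5493 ⇒ V=40.0631 exercise | (k=3,j=2): S=104.4714, K−S=0.0000, hold=9.9058 ⇒ V=9.9058 continue | (k=3,j=3): S=189.8898, K−S=0.0000, hold=0.0000 ⇒ V=0.0000 continue  boundary S*=57.4769
step 2: (k=2,j=0): S=42.6326, K−S=54.9074, hold=51.3936 ⇒ V=54.9074 exercise | (k=2,j=1): S=77.4900, K−S=20.0500, hold=24.4484 ⇒ V=24.4484 continue | (k=2,j=2): S=140.8476, K−S=0.0000, hold=4.8940 ⇒ V=4.8940 continue  boundary S*=42.6326
step 1: (k=1,j=0): S=57.4769, K−S=40.0631, hold=38.6161 ⇒ V=40.0631 exercise | (k=1,j=1): S=104.4714, K−S=0.0000, hold=14.3787 ⇒ V=14.3787 continue  boundary S*=57.4769
step 0: (k=0,j=0): S=77.4900, K−S=20.0500, hold=26.5502 ⇒ V=26.5502 continue  boundary S*=-

price = 26.5502
boundary = - 57.4769 42.6326 57.4769
tree:
26.5502
40.0631 14.3787
54.9074 24.4484 4.8940
65.9180 40.0631 9.9058 0.0000
74.0849 54.9074 20.0500 0.0000 0.0000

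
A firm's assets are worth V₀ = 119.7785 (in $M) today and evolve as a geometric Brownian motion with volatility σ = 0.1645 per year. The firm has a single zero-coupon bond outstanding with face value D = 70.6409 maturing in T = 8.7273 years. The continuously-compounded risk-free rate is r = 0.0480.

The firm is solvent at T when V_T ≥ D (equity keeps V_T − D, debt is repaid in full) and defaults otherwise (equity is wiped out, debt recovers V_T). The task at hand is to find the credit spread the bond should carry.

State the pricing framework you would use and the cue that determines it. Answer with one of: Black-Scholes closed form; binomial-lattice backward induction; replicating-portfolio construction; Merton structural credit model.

framework: Merton structural credit model

Key observation: the asked-for credit quantity lives on the firm's capital structure — asset value, asset volatility, debt face 70.6409 — which is the structural model's domain.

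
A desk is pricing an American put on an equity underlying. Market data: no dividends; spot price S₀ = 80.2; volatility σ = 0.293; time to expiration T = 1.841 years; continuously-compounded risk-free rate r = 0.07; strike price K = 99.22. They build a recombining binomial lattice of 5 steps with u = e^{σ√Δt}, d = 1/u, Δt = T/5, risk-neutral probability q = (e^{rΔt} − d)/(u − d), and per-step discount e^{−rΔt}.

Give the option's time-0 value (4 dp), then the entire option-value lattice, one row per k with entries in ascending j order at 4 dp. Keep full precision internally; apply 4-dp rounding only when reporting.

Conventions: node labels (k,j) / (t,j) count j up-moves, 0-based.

Δt=0.36820, u=1.19458, d=0.83712, q=0.52871, disc=e^(-rΔt)=0.97456
k=5 terminal: V=max(K-S,0) → 66.2510 52.1728 32.0832 3.4150 0.0000 0.0000
k=4: j=0 S=39.3840 intr=59.8360 cont=57.3114 V=59.8360[EX]; j=1 S=56.2014 intr=43.0186 cont=40.4940 V=43.0186[EX]; j=2 S=80.2000 intr=19.0200 cont=16.4954 V=19.0200[EX]; j=3 S=114.4463 intr=0.0000 cont=1.5685 V=1.5685[hold]; j=4 S=163.3160 intr=0.0000 cont=0.0000 V=0.0000[hold]
k=3: j=0 S=47.0472 intr=52.1728 cont=49.6482 V=52.1728[EX]; j=1 S=67.1368 intr=32.0832 cont=29.5586 V=32.0832[EX]; j=2 S=95.8050 intr=3.4150 cont=9.5440 V=9.5440[hold]; j=3 S=136.7147 intr=0.0000 cont=0.7204 V=0.7204[hold]
k=2: j=0 S=56.2014 intr=43.0186 cont=40.4940 V=43.0186[EX]; j=1 S=80.2000 intr=19.0200 cont=19.6534 V=19.6534[hold]; j=2 S=114.4463 intr=0.0000 cont=4.7548 V=4.7548[hold]
k=1: j=0 S=67.1368 intr=32.0832 cont=29.8849 V=32.0832[EX]; j=1 S=95.8050 intr=3.4150 cont=11.4767 V=11.4767[hold]
k=0: j=0 S=80.2000 intr=19.0200 cont=20.6492 V=20.6492[hold]

price = 20.6492
tree:
20.6492
32.0832 11.4767
43.0186 19.6534 4.7548
52.1728 32.0832 9.5440 0.7204
59.8360 43.0186 19.0200 1.5685 0.0000
66.2510 52.1728 32.0832 3.4150 0.0000 0.0000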